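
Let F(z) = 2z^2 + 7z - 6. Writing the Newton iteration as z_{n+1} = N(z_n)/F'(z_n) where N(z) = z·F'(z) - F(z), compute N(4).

38

F'(z) = 4z + 7.
N(z) = z·F'(z) - F(z) = z·(4z + 7) - (2z^2 + 7z - 6) = 2z^2 + 6.
N(4) = 38.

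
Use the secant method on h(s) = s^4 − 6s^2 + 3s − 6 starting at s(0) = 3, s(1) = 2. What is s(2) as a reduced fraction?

42/19

h(3) = 30, h(2) = −8. s(2) = 2 − (−8)·(2 − 3)/((−8) − 30) = 42/19.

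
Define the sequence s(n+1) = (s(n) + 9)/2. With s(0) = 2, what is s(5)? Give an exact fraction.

s(1) = (2 + 9)/2 = 11/2.
s(2) = ((11/2) + 9)/2 = 29/4.
s(3) = ((29/4) + 9)/2 = 65/8.
s(4) = ((65/8) + 9)/2 = 137/16.
s(5) = ((137/16) + 9)/2 = 281/32.

281/32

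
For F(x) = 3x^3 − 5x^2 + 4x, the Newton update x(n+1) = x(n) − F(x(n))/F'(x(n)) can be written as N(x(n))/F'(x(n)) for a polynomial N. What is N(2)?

28

F'(x) = 9x^2 − 10x + 4.
N(x) = x·F'(x) − F(x) = x·(9x^2 − 10x + 4) − (3x^3 − 5x^2 + 4x) = 6x^3 − 5x^2.
N(2) = 28.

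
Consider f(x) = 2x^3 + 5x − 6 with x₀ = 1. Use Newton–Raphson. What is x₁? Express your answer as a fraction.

f'(x) = 6x^2 + 5.
f(1) = 1, f'(1) = 11, so x₁ = 1 − 1/11 = 10/11.

10/11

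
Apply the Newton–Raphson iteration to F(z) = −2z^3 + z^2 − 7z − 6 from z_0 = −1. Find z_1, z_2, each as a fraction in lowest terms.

z_1 = −11/15, z_2 = −27389/39465

F'(z) = −6z^2 + 2z − 7.
F(−1) = 4, F'(−1) = −15, so z_1 = (−1) − 4/(−15) = −11/15.
F(−11/15) = 1552/3375, F'(−11/15) = −877/75, so z_2 = (−11/15) − (1552/3375)/(−877/75) = −27389/39465.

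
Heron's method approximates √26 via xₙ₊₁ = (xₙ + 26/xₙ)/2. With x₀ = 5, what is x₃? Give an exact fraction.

54100801/10610040

x₁ = (5 + 26/5)/2 = 51/10.
x₂ = (51/10 + 26/(51/10))/2 = 5201/1020.
x₃ = (5201/1020 + 26/(5201/1020))/2 = 54100801/10610040.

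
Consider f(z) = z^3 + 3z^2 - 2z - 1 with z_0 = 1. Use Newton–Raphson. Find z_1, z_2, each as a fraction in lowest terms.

f'(z) = 3z^2 + 6z - 2.
f(1) = 1, f'(1) = 7, so z_1 = 1 - 1/7 = 6/7.
f(6/7) = 41/343, f'(6/7) = 262/49, so z_2 = (6/7) - (41/343)/(262/49) = 1531/1834.

z_1 = 6/7, z_2 = 1531/1834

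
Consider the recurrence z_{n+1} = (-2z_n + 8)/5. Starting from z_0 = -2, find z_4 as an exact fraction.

z_1 = (-2·(-2) + 8)/5 = 12/5.
z_2 = (-2·(12/5) + 8)/5 = 16/25.
z_3 = (-2·(16/25) + 8)/5 = 168/125.
z_4 = (-2·(168/125) + 8)/5 = 664/625.

664/625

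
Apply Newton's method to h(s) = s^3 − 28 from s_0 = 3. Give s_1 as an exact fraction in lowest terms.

h'(s) = 3s^2.
h(3) = −1, h'(3) = 27, so s_1 = 3 − (−1)/27 = 82/27.

82/27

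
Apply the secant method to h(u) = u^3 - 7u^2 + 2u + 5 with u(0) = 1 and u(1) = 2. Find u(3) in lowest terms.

h(1) = 1, h(2) = -11. u(2) = 2 - (-11)·(2 - 1)/((-11) - 1) = 13/12.
h(2) = -11, h(13/12) = 385/1728. u(3) = (13/12) - (385/1728)·((13/12) - 2)/((385/1728) - (-11)) = 1942/1763.

1942/1763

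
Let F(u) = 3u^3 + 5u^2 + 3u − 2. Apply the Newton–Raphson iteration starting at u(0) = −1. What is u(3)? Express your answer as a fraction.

F'(u) = 9u^2 + 10u + 3.
F(−1) = −3, F'(−1) = 2, so u(1) = (−1) − (−3)/2 = 1/2.
F(1/2) = 9/8, F'(1/2) = 41/4, so u(2) = (1/2) − (9/8)/(41/4) = 16/41.
F(16/41) = 7614/68921, F'(16/41) = 13907/1681, so u(3) = (16/41) − (7614/68921)/(13907/1681) = 214898/570187.

214898/570187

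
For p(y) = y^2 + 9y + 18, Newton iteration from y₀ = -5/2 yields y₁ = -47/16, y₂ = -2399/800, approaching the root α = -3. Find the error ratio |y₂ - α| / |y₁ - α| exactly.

y₁ - α = -47/16 - (-3) = -47/16 + 3 = 1/16, so |y₁ - α| = 1/16.
y₂ - α = -2399/800 - (-3) = -2399/800 + 3 = 1/800, so |y₂ - α| = 1/800.
Ratio = (1/800) / (1/16) = 1/50.

1/50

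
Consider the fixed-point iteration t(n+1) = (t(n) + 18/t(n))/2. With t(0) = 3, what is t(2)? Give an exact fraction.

17/4

t(1) = (3 + 18/3)/2 = 9/2.
t(2) = (9/2 + 18/(9/2))/2 = 17/4.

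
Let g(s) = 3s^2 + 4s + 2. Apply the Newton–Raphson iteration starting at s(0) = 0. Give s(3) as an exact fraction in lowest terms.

g'(s) = 6s + 4.
g(0) = 2, g'(0) = 4, so s(1) = 0 - 2/4 = -1/2.
g(-1/2) = 3/4, g'(-1/2) = 1, so s(2) = (-1/2) - (3/4)/1 = -5/4.
g(-5/4) = 27/16, g'(-5/4) = -7/2, so s(3) = (-5/4) - (27/16)/(-7/2) = -43/56.

-43/56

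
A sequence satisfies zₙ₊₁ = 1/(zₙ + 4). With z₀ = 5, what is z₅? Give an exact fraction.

665/2817

z₁ = 1/(5 + 4) = 1/9.
z₂ = 1/(1/9 + 4) = 9/37.
z₃ = 1/(9/37 + 4) = 37/157.
z₄ = 1/(37/157 + 4) = 157/665.
z₅ = 1/(157/665 + 4) = 665/2817.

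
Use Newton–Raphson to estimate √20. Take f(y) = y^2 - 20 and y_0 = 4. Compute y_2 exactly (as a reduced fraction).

f'(y) = 2y.
f(4) = -4, f'(4) = 8, so y_1 = 4 - (-4)/8 = 9/2.
f(9/2) = 1/4, f'(9/2) = 9, so y_2 = (9/2) - (1/4)/9 = 161/36.

161/36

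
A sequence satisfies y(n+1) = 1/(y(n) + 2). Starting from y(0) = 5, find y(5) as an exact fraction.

y(1) = 1/(5 + 2) = 1/7.
y(2) = 1/(1/7 + 2) = 7/15.
y(3) = 1/(7/15 + 2) = 15/37.
y(4) = 1/(15/37 + 2) = 37/89.
y(5) = 1/(37/89 + 2) = 89/215.

89/215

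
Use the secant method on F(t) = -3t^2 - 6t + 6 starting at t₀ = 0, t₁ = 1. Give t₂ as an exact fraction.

2/3

F(0) = 6, F(1) = -3. t₂ = 1 - (-3)·(1 - 0)/((-3) - 6) = 2/3.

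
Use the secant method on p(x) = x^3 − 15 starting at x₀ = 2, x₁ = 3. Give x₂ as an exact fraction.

p(2) = −7, p(3) = 12. x₂ = 3 − 12·(3 − 2)/(12 − (−7)) = 45/19.

45/19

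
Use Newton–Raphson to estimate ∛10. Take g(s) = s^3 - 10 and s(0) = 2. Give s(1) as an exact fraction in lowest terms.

g'(s) = 3s^2.
g(2) = -2, g'(2) = 12, so s(1) = 2 - (-2)/12 = 13/6.

13/6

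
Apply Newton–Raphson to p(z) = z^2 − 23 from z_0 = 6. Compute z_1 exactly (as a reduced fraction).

59/12

p'(z) = 2z.
p(6) = 13, p'(6) = 12, so z_1 = 6 − 13/12 = 59/12.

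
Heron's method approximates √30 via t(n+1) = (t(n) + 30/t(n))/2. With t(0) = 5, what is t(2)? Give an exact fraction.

t(1) = (5 + 30/5)/2 = 11/2.
t(2) = (11/2 + 30/(11/2))/2 = 241/44.

241/44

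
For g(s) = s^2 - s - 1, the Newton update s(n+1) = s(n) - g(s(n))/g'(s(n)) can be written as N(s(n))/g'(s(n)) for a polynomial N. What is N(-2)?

g'(s) = 2s - 1.
N(s) = s·g'(s) - g(s) = s·(2s - 1) - (s^2 - s - 1) = s^2 + 1.
N(-2) = 5.

5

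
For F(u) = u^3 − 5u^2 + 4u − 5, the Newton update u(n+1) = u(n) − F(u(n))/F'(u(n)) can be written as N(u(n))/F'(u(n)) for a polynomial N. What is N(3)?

14

F'(u) = 3u^2 − 10u + 4.
N(u) = u·F'(u) − F(u) = u·(3u^2 − 10u + 4) − (u^3 − 5u^2 + 4u − 5) = 2u^3 − 5u^2 + 5.
N(3) = 14.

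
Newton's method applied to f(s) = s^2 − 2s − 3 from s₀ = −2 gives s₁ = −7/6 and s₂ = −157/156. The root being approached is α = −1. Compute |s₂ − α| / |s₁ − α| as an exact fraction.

1/26

s₁ − α = −7/6 − (−1) = −7/6 + 1 = −1/6, so |s₁ − α| = 1/6.
s₂ − α = −157/156 − (−1) = −157/156 + 1 = −1/156, so |s₂ − α| = 1/156.
Ratio = (1/156) / (1/6) = 1/26.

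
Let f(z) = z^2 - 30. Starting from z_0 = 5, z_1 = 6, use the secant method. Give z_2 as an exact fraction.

f(5) = -5, f(6) = 6. z_2 = 6 - 6·(6 - 5)/(6 - (-5)) = 60/11.

60/11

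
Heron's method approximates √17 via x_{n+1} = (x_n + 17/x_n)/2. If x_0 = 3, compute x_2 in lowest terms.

161/39

x_1 = (3 + 17/3)/2 = 13/3.
x_2 = (13/3 + 17/(13/3))/2 = 161/39.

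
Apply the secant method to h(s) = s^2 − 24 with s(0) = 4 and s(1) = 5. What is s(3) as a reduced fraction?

h(4) = −8, h(5) = 1. s(2) = 5 − 1·(5 − 4)/(1 − (−8)) = 44/9.
h(5) = 1, h(44/9) = −8/81. s(3) = (44/9) − (−8/81)·((44/9) − 5)/((−8/81) − 1) = 436/89.

436/89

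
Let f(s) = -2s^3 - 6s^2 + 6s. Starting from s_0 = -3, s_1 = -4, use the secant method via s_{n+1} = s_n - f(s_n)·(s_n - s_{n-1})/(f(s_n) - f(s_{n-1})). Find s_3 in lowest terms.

f(-3) = -18, f(-4) = 8. s_2 = (-4) - 8·((-4) - (-3))/(8 - (-18)) = -48/13.
f(-4) = 8, f(-48/13) = -7200/2197. s_3 = (-48/13) - (-7200/2197)·((-48/13) - (-4))/((-7200/2197) - 8) = -11712/3097.

-11712/3097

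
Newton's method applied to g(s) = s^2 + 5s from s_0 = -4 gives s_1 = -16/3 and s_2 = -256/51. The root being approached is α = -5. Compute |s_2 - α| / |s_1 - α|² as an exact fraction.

3/17

s_1 - α = -16/3 - (-5) = -16/3 + 5 = -1/3, so |s_1 - α| = 1/3.
s_2 - α = -256/51 - (-5) = -256/51 + 5 = -1/51, so |s_2 - α| = 1/51.
|s_1 - α|² = 1/9.
Ratio = (1/51) / (1/9) = 3/17.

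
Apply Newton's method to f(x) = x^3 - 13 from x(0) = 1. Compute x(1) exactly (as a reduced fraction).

f'(x) = 3x^2.
f(1) = -12, f'(1) = 3, so x(1) = 1 - (-12)/3 = 5.

5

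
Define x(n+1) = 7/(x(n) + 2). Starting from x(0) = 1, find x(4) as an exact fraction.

x(1) = 7/(1 + 2) = 7/3.
x(2) = 7/(7/3 + 2) = 21/13.
x(3) = 7/(21/13 + 2) = 91/47.
x(4) = 7/(91/47 + 2) = 329/185.

329/185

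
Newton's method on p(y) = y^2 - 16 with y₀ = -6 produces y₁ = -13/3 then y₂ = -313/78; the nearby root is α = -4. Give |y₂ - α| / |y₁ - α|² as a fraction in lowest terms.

3/26

y₁ - α = -13/3 - (-4) = -13/3 + 4 = -1/3, so |y₁ - α| = 1/3.
y₂ - α = -313/78 - (-4) = -313/78 + 4 = -1/78, so |y₂ - α| = 1/78.
|y₁ - α|² = 1/9.
Ratio = (1/78) / (1/9) = 3/26.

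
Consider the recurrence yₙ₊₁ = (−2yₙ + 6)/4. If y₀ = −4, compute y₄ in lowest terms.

11/16

y₁ = (−2·(−4) + 6)/4 = 7/2.
y₂ = (−2·(7/2) + 6)/4 = −1/4.
y₃ = (−2·(−1/4) + 6)/4 = 13/8.
y₄ = (−2·(13/8) + 6)/4 = 11/16.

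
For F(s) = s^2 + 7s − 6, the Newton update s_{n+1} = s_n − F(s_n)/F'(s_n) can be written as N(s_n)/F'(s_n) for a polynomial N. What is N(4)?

22

F'(s) = 2s + 7.
N(s) = s·F'(s) − F(s) = s·(2s + 7) − (s^2 + 7s − 6) = s^2 + 6.
N(4) = 22.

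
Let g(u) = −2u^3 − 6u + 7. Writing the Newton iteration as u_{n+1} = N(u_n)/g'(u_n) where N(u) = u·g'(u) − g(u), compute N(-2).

g'(u) = −6u^2 − 6.
N(u) = u·g'(u) − g(u) = u·(−6u^2 − 6) − (−2u^3 − 6u + 7) = −4u^3 − 7.
N(-2) = 25.

25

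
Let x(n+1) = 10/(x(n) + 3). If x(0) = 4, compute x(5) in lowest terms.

7990/4027

x(1) = 10/(4 + 3) = 10/7.
x(2) = 10/(10/7 + 3) = 70/31.
x(3) = 10/(70/31 + 3) = 310/163.
x(4) = 10/(310/163 + 3) = 1630/799.
x(5) = 10/(1630/799 + 3) = 7990/4027.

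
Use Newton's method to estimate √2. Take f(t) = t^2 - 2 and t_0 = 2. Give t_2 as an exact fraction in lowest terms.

17/12

f'(t) = 2t.
f(2) = 2, f'(2) = 4, so t_1 = 2 - 2/4 = 3/2.
f(3/2) = 1/4, f'(3/2) = 3, so t_2 = (3/2) - (1/4)/3 = 17/12.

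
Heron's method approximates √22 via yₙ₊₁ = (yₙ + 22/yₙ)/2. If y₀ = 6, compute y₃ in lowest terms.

5330977/1136568

y₁ = (6 + 22/6)/2 = 29/6.
y₂ = (29/6 + 22/(29/6))/2 = 1633/348.
y₃ = (1633/348 + 22/(1633/348))/2 = 5330977/1136568.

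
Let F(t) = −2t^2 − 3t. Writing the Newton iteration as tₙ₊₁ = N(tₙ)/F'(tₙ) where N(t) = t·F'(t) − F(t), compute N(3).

−18

F'(t) = −4t − 3.
N(t) = t·F'(t) − F(t) = t·(−4t − 3) − (−2t^2 − 3t) = −2t^2.
N(3) = −18.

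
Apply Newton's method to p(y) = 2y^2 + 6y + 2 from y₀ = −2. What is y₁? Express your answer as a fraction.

−3

p'(y) = 4y + 6.
p(−2) = −2, p'(−2) = −2, so y₁ = (−2) − (−2)/(−2) = −3.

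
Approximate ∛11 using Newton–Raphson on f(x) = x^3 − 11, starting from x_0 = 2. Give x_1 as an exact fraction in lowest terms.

9/4

f'(x) = 3x^2.
f(2) = −3, f'(2) = 12, so x_1 = 2 − (−3)/12 = 9/4.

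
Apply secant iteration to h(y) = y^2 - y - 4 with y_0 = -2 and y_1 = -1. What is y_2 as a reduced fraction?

h(-2) = 2, h(-1) = -2. y_2 = (-1) - (-2)·((-1) - (-2))/((-2) - 2) = -3/2.

-3/2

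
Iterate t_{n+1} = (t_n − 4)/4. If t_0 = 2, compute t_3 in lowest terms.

t_1 = (2 − 4)/4 = −1/2.
t_2 = ((−1/2) − 4)/4 = −9/8.
t_3 = ((−9/8) − 4)/4 = −41/32.

−41/32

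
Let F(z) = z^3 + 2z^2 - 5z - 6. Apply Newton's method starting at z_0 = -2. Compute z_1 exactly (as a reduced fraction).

F'(z) = 3z^2 + 4z - 5.
F(-2) = 4, F'(-2) = -1, so z_1 = (-2) - 4/(-1) = 2.

2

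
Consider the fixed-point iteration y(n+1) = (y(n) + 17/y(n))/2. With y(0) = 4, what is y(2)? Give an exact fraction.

y(1) = (4 + 17/4)/2 = 33/8.
y(2) = (33/8 + 17/(33/8))/2 = 2177/528.

2177/528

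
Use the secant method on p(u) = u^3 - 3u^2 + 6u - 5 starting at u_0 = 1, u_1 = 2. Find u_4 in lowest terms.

p(1) = -1, p(2) = 3. u_2 = 2 - 3·(2 - 1)/(3 - (-1)) = 5/4.
p(2) = 3, p(5/4) = -15/64. u_3 = (5/4) - (-15/64)·((5/4) - 2)/((-15/64) - 3) = 30/23.
p(5/4) = -15/64, p(30/23) = -715/12167. u_4 = (30/23) - (-715/12167)·((30/23) - (5/4))/((-715/12167) - (-15/64)) = 36170/27349.

36170/27349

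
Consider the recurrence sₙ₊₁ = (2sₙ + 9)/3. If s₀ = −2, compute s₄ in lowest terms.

553/81

s₁ = (2·(−2) + 9)/3 = 5/3.
s₂ = (2·(5/3) + 9)/3 = 37/9.
s₃ = (2·(37/9) + 9)/3 = 155/27.
s₄ = (2·(155/27) + 9)/3 = 553/81.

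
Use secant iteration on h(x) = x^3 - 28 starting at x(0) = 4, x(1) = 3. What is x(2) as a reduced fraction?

h(4) = 36, h(3) = -1. x(2) = 3 - (-1)·(3 - 4)/((-1) - 36) = 112/37.

112/37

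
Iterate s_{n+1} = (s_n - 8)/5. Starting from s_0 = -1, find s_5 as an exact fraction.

s_1 = ((-1) - 8)/5 = -9/5.
s_2 = ((-9/5) - 8)/5 = -49/25.
s_3 = ((-49/25) - 8)/5 = -249/125.
s_4 = ((-249/125) - 8)/5 = -1249/625.
s_5 = ((-1249/625) - 8)/5 = -6249/3125.

-6249/3125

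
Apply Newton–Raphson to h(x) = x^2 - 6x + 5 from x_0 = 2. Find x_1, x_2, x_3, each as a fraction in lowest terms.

x_1 = 1/2, x_2 = 19/20, x_3 = 1639/1640

h'(x) = 2x - 6.
h(2) = -3, h'(2) = -2, so x_1 = 2 - (-3)/(-2) = 1/2.
h(1/2) = 9/4, h'(1/2) = -5, so x_2 = (1/2) - (9/4)/(-5) = 19/20.
h(19/20) = 81/400, h'(19/20) = -41/10, so x_3 = (19/20) - (81/400)/(-41/10) = 1639/1640.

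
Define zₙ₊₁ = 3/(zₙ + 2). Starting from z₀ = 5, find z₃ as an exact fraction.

51/55

z₁ = 3/(5 + 2) = 3/7.
z₂ = 3/(3/7 + 2) = 21/17.
z₃ = 3/(21/17 + 2) = 51/55.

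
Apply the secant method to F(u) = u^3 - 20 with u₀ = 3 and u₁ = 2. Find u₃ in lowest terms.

1335/487

F(3) = 7, F(2) = -12. u₂ = 2 - (-12)·(2 - 3)/((-12) - 7) = 50/19.
F(2) = -12, F(50/19) = -12180/6859. u₃ = (50/19) - (-12180/6859)·((50/19) - 2)/((-12180/6859) - (-12)) = 1335/487.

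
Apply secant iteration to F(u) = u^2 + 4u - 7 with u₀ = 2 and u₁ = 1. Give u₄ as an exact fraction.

1339/1017

F(2) = 5, F(1) = -2. u₂ = 1 - (-2)·(1 - 2)/((-2) - 5) = 9/7.
F(1) = -2, F(9/7) = -10/49. u₃ = (9/7) - (-10/49)·((9/7) - 1)/((-10/49) - (-2)) = 29/22.
F(9/7) = -10/49, F(29/22) = 5/484. u₄ = (29/22) - (5/484)·((29/22) - (9/7))/((5/484) - (-10/49)) = 1339/1017.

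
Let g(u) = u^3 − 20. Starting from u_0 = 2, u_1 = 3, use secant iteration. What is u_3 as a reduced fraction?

23270/8599

g(2) = −12, g(3) = 7. u_2 = 3 − 7·(3 − 2)/(7 − (−12)) = 50/19.
g(3) = 7, g(50/19) = −12180/6859. u_3 = (50/19) − (−12180/6859)·((50/19) − 3)/((−12180/6859) − 7) = 23270/8599.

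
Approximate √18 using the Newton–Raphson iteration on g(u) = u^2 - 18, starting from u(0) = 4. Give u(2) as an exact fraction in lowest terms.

g'(u) = 2u.
g(4) = -2, g'(4) = 8, so u(1) = 4 - (-2)/8 = 17/4.
g(17/4) = 1/16, g'(17/4) = 17/2, so u(2) = (17/4) - (1/16)/(17/2) = 577/136.

577/136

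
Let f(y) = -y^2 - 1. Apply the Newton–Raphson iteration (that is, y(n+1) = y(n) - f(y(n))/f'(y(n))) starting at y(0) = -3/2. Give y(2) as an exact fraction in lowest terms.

f'(y) = -2y.
f(-3/2) = -13/4, f'(-3/2) = 3, so y(1) = (-3/2) - (-13/4)/3 = -5/12.
f(-5/12) = -169/144, f'(-5/12) = 5/6, so y(2) = (-5/12) - (-169/144)/(5/6) = 119/120.

119/120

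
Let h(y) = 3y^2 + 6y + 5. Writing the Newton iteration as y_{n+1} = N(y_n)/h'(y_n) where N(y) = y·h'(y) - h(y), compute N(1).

h'(y) = 6y + 6.
N(y) = y·h'(y) - h(y) = y·(6y + 6) - (3y^2 + 6y + 5) = 3y^2 - 5.
N(1) = -2.

-2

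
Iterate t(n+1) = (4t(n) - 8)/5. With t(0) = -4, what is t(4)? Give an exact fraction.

-3976/625

t(1) = (4·(-4) - 8)/5 = -24/5.
t(2) = (4·(-24/5) - 8)/5 = -136/25.
t(3) = (4·(-136/25) - 8)/5 = -744/125.
t(4) = (4·(-744/125) - 8)/5 = -3976/625.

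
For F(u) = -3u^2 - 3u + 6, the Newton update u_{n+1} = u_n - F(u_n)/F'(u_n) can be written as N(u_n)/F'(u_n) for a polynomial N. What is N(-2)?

-18

F'(u) = -6u - 3.
N(u) = u·F'(u) - F(u) = u·(-6u - 3) - (-3u^2 - 3u + 6) = -3u^2 - 6.
N(-2) = -18.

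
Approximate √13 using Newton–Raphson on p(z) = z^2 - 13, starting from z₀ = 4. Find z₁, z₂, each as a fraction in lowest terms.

z₁ = 29/8, z₂ = 1673/464

p'(z) = 2z.
p(4) = 3, p'(4) = 8, so z₁ = 4 - 3/8 = 29/8.
p(29/8) = 9/64, p'(29/8) = 29/4, so z₂ = (29/8) - (9/64)/(29/4) = 1673/464.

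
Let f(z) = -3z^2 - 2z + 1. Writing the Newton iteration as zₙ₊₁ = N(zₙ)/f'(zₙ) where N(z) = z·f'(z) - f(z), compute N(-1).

f'(z) = -6z - 2.
N(z) = z·f'(z) - f(z) = z·(-6z - 2) - (-3z^2 - 2z + 1) = -3z^2 - 1.
N(-1) = -4.

-4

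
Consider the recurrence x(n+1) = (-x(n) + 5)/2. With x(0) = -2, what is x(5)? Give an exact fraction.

x(1) = (-(-2) + 5)/2 = 7/2.
x(2) = (-(7/2) + 5)/2 = 3/4.
x(3) = (-(3/4) + 5)/2 = 17/8.
x(4) = (-(17/8) + 5)/2 = 23/16.
x(5) = (-(23/16) + 5)/2 = 57/32.

57/32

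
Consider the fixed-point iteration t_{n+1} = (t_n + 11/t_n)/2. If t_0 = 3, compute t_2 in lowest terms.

199/60

t_1 = (3 + 11/3)/2 = 10/3.
t_2 = (10/3 + 11/(10/3))/2 = 199/60.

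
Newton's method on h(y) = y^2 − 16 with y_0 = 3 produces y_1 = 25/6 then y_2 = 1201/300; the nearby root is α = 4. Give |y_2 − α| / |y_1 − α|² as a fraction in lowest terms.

3/25

y_1 − α = 25/6 − 4 = 1/6, so |y_1 − α| = 1/6.
y_2 − α = 1201/300 − 4 = 1/300, so |y_2 − α| = 1/300.
|y_1 − α|² = 1/36.
Ratio = (1/300) / (1/36) = 3/25.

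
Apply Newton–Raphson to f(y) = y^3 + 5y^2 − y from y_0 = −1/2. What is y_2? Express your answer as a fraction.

f'(y) = 3y^2 + 10y − 1.
f(−1/2) = 13/8, f'(−1/2) = −21/4, so y_1 = (−1/2) − (13/8)/(−21/4) = −4/21.
f(−4/21) = 3380/9261, f'(−4/21) = −137/49, so y_2 = (−4/21) − (3380/9261)/(−137/49) = −1552/25893.

−1552/25893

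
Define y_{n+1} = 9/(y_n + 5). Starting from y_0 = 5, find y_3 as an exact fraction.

y_1 = 9/(5 + 5) = 9/10.
y_2 = 9/(9/10 + 5) = 90/59.
y_3 = 9/(90/59 + 5) = 531/385.

531/385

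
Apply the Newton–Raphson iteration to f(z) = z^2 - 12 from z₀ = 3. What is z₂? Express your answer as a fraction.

f'(z) = 2z.
f(3) = -3, f'(3) = 6, so z₁ = 3 - (-3)/6 = 7/2.
f(7/2) = 1/4, f'(7/2) = 7, so z₂ = (7/2) - (1/4)/7 = 97/28.

97/28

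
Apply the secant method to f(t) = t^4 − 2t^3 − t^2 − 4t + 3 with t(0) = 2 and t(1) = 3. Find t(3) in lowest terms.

207/77

f(2) = −9, f(3) = 9. t(2) = 3 − 9·(3 − 2)/(9 − (−9)) = 5/2.
f(3) = 9, f(5/2) = −87/16. t(3) = (5/2) − (−87/16)·((5/2) − 3)/((−87/16) − 9) = 207/77.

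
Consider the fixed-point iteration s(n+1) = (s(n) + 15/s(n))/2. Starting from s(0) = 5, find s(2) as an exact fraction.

s(1) = (5 + 15/5)/2 = 4.
s(2) = (4 + 15/4)/2 = 31/8.

31/8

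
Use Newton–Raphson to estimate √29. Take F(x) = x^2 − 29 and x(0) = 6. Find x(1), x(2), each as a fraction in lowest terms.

F'(x) = 2x.
F(6) = 7, F'(6) = 12, so x(1) = 6 − 7/12 = 65/12.
F(65/12) = 49/144, F'(65/12) = 65/6, so x(2) = (65/12) − (49/144)/(65/6) = 8401/1560.

x(1) = 65/12, x(2) = 8401/1560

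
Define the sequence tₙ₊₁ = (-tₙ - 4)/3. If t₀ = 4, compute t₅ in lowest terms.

-248/243

t₁ = (-4 - 4)/3 = -8/3.
t₂ = (-(-8/3) - 4)/3 = -4/9.
t₃ = (-(-4/9) - 4)/3 = -32/27.
t₄ = (-(-32/27) - 4)/3 = -76/81.
t₅ = (-(-76/81) - 4)/3 = -248/243.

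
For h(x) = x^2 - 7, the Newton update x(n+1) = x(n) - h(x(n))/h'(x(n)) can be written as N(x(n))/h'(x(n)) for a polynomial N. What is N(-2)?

11

h'(x) = 2x.
N(x) = x·h'(x) - h(x) = x·(2x) - (x^2 - 7) = x^2 + 7.
N(-2) = 11.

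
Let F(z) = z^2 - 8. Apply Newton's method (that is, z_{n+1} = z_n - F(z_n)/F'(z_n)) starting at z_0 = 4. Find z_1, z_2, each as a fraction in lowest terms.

z_1 = 3, z_2 = 17/6

F'(z) = 2z.
F(4) = 8, F'(4) = 8, so z_1 = 4 - 8/8 = 3.
F(3) = 1, F'(3) = 6, so z_2 = 3 - 1/6 = 17/6.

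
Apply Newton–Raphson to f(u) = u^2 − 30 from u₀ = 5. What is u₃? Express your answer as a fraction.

f'(u) = 2u.
f(5) = −5, f'(5) = 10, so u₁ = 5 − (−5)/10 = 11/2.
f(11/2) = 1/4, f'(11/2) = 11, so u₂ = (11/2) − (1/4)/11 = 241/44.
f(241/44) = 1/1936, f'(241/44) = 241/22, so u₃ = (241/44) − (1/1936)/(241/22) = 116161/21208.

116161/21208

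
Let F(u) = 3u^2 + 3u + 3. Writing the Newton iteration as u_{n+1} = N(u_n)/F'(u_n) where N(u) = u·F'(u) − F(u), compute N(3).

24

F'(u) = 6u + 3.
N(u) = u·F'(u) − F(u) = u·(6u + 3) − (3u^2 + 3u + 3) = 3u^2 − 3.
N(3) = 24.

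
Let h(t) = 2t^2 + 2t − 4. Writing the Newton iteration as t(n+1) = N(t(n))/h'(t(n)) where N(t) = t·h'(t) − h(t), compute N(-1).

h'(t) = 4t + 2.
N(t) = t·h'(t) − h(t) = t·(4t + 2) − (2t^2 + 2t − 4) = 2t^2 + 4.
N(-1) = 6.

6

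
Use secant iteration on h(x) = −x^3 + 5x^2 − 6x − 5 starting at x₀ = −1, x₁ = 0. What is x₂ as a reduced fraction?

h(−1) = 7, h(0) = −5. x₂ = 0 − (−5)·(0 − (−1))/((−5) − 7) = −5/12.

−5/12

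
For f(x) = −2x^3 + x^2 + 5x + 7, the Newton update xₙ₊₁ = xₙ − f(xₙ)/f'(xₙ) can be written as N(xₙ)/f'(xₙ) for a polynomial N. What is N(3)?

f'(x) = −6x^2 + 2x + 5.
N(x) = x·f'(x) − f(x) = x·(−6x^2 + 2x + 5) − (−2x^3 + x^2 + 5x + 7) = −4x^3 + x^2 − 7.
N(3) = −106.

−106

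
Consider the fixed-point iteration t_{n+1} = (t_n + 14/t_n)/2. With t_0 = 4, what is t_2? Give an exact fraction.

449/120

t_1 = (4 + 14/4)/2 = 15/4.
t_2 = (15/4 + 14/(15/4))/2 = 449/120.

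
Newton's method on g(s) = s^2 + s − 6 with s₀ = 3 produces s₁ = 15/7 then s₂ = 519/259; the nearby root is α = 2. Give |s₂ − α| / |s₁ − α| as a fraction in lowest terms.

s₁ − α = 15/7 − 2 = 1/7, so |s₁ − α| = 1/7.
s₂ − α = 519/259 − 2 = 1/259, so |s₂ − α| = 1/259.
Ratio = (1/259) / (1/7) = 1/37.

1/37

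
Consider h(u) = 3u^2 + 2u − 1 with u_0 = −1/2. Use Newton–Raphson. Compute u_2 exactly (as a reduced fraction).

h'(u) = 6u + 2.
h(−1/2) = −5/4, h'(−1/2) = −1, so u_1 = (−1/2) − (−5/4)/(−1) = −7/4.
h(−7/4) = 75/16, h'(−7/4) = −17/2, so u_2 = (−7/4) − (75/16)/(−17/2) = −163/136.

−163/136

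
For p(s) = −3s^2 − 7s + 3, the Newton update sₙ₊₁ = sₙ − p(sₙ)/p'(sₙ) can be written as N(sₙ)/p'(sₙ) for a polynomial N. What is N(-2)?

p'(s) = −6s − 7.
N(s) = s·p'(s) − p(s) = s·(−6s − 7) − (−3s^2 − 7s + 3) = −3s^2 − 3.
N(-2) = −15.

−15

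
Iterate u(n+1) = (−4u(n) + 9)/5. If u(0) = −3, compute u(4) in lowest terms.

u(1) = (−4·(−3) + 9)/5 = 21/5.
u(2) = (−4·(21/5) + 9)/5 = −39/25.
u(3) = (−4·(−39/25) + 9)/5 = 381/125.
u(4) = (−4·(381/125) + 9)/5 = −399/625.

−399/625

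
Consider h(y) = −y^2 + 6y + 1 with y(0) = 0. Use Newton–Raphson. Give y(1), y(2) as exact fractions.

y(1) = −1/6, y(2) = −37/228

h'(y) = −2y + 6.
h(0) = 1, h'(0) = 6, so y(1) = 0 − 1/6 = −1/6.
h(−1/6) = −1/36, h'(−1/6) = 19/3, so y(2) = (−1/6) − (−1/36)/(19/3) = −37/228.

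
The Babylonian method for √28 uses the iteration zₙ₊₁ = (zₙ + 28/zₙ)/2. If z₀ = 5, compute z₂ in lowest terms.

z₁ = (5 + 28/5)/2 = 53/10.
z₂ = (53/10 + 28/(53/10))/2 = 5609/1060.

5609/1060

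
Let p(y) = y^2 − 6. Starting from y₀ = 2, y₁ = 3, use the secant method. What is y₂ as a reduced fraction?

12/5

p(2) = −2, p(3) = 3. y₂ = 3 − 3·(3 − 2)/(3 − (−2)) = 12/5.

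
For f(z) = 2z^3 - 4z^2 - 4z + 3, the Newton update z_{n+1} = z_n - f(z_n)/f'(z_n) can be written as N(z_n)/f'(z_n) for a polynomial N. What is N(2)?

13

f'(z) = 6z^2 - 8z - 4.
N(z) = z·f'(z) - f(z) = z·(6z^2 - 8z - 4) - (2z^3 - 4z^2 - 4z + 3) = 4z^3 - 4z^2 - 3.
N(2) = 13.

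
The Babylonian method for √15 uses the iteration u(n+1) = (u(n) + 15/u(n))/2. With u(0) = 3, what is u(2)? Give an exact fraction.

31/8

u(1) = (3 + 15/3)/2 = 4.
u(2) = (4 + 15/4)/2 = 31/8.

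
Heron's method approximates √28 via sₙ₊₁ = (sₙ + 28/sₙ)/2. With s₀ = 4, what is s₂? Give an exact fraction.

s₁ = (4 + 28/4)/2 = 11/2.
s₂ = (11/2 + 28/(11/2))/2 = 233/44.

233/44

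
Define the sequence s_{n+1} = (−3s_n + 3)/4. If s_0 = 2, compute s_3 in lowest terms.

s_1 = (−3·2 + 3)/4 = −3/4.
s_2 = (−3·(−3/4) + 3)/4 = 21/16.
s_3 = (−3·(21/16) + 3)/4 = −15/64.

−15/64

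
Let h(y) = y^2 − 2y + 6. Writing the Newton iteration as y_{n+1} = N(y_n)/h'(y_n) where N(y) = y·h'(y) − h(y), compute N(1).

−5

h'(y) = 2y − 2.
N(y) = y·h'(y) − h(y) = y·(2y − 2) − (y^2 − 2y + 6) = y^2 − 6.
N(1) = −5.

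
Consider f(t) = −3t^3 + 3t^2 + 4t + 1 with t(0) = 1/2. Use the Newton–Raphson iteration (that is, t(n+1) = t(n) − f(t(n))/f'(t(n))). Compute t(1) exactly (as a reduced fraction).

−4/19

f'(t) = −9t^2 + 6t + 4.
f(1/2) = 27/8, f'(1/2) = 19/4, so t(1) = (1/2) − (27/8)/(19/4) = −4/19.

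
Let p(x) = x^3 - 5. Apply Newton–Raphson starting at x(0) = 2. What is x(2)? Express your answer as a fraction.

p'(x) = 3x^2.
p(2) = 3, p'(2) = 12, so x(1) = 2 - 3/12 = 7/4.
p(7/4) = 23/64, p'(7/4) = 147/16, so x(2) = (7/4) - (23/64)/(147/16) = 503/294.

503/294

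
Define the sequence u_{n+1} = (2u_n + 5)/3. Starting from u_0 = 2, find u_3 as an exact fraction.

37/9

u_1 = (2·2 + 5)/3 = 3.
u_2 = (2·3 + 5)/3 = 11/3.
u_3 = (2·(11/3) + 5)/3 = 37/9.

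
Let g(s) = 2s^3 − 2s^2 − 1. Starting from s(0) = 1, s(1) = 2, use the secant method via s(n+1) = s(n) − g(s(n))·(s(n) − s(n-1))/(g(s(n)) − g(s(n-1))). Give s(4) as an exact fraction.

g(1) = −1, g(2) = 7. s(2) = 2 − 7·(2 − 1)/(7 − (−1)) = 9/8.
g(2) = 7, g(9/8) = −175/256. s(3) = (9/8) − (−175/256)·((9/8) − 2)/((−175/256) − 7) = 338/281.
g(9/8) = −175/256, g(338/281) = −9164225/22188041. s(4) = (338/281) − (−9164225/22188041)·((338/281) − (9/8))/((−9164225/22188041) − (−175/256)) = 11607122/8782089.

11607122/8782089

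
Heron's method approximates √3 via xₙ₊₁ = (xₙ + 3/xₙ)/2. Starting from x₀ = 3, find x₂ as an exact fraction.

7/4

x₁ = (3 + 3/3)/2 = 2.
x₂ = (2 + 3/2)/2 = 7/4.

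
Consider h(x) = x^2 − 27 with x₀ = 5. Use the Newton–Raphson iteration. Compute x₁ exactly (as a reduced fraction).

26/5

h'(x) = 2x.
h(5) = −2, h'(5) = 10, so x₁ = 5 − (−2)/10 = 26/5.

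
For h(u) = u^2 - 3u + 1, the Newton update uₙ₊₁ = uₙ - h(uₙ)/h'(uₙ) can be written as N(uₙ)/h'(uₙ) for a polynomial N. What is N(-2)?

h'(u) = 2u - 3.
N(u) = u·h'(u) - h(u) = u·(2u - 3) - (u^2 - 3u + 1) = u^2 - 1.
N(-2) = 3.

3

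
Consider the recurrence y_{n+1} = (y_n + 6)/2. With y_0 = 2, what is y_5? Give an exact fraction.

47/8

y_1 = (2 + 6)/2 = 4.
y_2 = (4 + 6)/2 = 5.
y_3 = (5 + 6)/2 = 11/2.
y_4 = ((11/2) + 6)/2 = 23/4.
y_5 = ((23/4) + 6)/2 = 47/8.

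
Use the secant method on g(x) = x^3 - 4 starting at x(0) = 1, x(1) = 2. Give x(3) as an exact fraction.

169/109

g(1) = -3, g(2) = 4. x(2) = 2 - 4·(2 - 1)/(4 - (-3)) = 10/7.
g(2) = 4, g(10/7) = -372/343. x(3) = (10/7) - (-372/343)·((10/7) - 2)/((-372/343) - 4) = 169/109.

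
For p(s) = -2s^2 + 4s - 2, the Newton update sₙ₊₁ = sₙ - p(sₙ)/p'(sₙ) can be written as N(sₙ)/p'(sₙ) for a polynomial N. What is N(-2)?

p'(s) = -4s + 4.
N(s) = s·p'(s) - p(s) = s·(-4s + 4) - (-2s^2 + 4s - 2) = -2s^2 + 2.
N(-2) = -6.

-6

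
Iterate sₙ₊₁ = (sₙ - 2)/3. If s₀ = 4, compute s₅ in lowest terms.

-238/243

s₁ = (4 - 2)/3 = 2/3.
s₂ = ((2/3) - 2)/3 = -4/9.
s₃ = ((-4/9) - 2)/3 = -22/27.
s₄ = ((-22/27) - 2)/3 = -76/81.
s₅ = ((-76/81) - 2)/3 = -238/243.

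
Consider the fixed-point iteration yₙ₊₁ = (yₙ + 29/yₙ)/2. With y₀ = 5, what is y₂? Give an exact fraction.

y₁ = (5 + 29/5)/2 = 27/5.
y₂ = (27/5 + 29/(27/5))/2 = 727/135.

727/135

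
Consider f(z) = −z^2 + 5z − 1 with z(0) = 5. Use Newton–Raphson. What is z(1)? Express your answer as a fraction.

24/5

f'(z) = −2z + 5.
f(5) = −1, f'(5) = −5, so z(1) = 5 − (−1)/(−5) = 24/5.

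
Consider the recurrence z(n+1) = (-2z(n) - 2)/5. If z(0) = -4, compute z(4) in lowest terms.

-238/625

z(1) = (-2·(-4) - 2)/5 = 6/5.
z(2) = (-2·(6/5) - 2)/5 = -22/25.
z(3) = (-2·(-22/25) - 2)/5 = -6/125.
z(4) = (-2·(-6/125) - 2)/5 = -238/625.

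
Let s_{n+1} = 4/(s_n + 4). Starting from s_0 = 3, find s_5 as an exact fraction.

s_1 = 4/(3 + 4) = 4/7.
s_2 = 4/(4/7 + 4) = 7/8.
s_3 = 4/(7/8 + 4) = 32/39.
s_4 = 4/(32/39 + 4) = 39/47.
s_5 = 4/(39/47 + 4) = 188/227.

188/227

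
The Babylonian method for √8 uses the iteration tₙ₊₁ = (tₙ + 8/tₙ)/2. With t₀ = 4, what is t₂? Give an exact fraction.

17/6

t₁ = (4 + 8/4)/2 = 3.
t₂ = (3 + 8/3)/2 = 17/6.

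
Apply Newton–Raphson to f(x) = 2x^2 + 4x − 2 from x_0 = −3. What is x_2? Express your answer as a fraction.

f'(x) = 4x + 4.
f(−3) = 4, f'(−3) = −8, so x_1 = (−3) − 4/(−8) = −5/2.
f(−5/2) = 1/2, f'(−5/2) = −6, so x_2 = (−5/2) − (1/2)/(−6) = −29/12.

−29/12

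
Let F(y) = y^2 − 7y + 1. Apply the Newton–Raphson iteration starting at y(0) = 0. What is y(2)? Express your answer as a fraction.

F'(y) = 2y − 7.
F(0) = 1, F'(0) = −7, so y(1) = 0 − 1/(−7) = 1/7.
F(1/7) = 1/49, F'(1/7) = −47/7, so y(2) = (1/7) − (1/49)/(−47/7) = 48/329.

48/329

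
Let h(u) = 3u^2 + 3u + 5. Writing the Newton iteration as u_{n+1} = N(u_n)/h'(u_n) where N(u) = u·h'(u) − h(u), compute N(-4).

43

h'(u) = 6u + 3.
N(u) = u·h'(u) − h(u) = u·(6u + 3) − (3u^2 + 3u + 5) = 3u^2 − 5.
N(-4) = 43.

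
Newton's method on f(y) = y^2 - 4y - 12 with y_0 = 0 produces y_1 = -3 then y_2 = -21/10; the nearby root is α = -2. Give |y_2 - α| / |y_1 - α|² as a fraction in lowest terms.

y_1 - α = -3 - (-2) = -3 + 2 = -1, so |y_1 - α| = 1.
y_2 - α = -21/10 - (-2) = -21/10 + 2 = -1/10, so |y_2 - α| = 1/10.
|y_1 - α|² = 1.
Ratio = (1/10) / 1 = 1/10.

1/10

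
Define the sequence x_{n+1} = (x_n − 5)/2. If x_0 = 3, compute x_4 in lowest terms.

x_1 = (3 − 5)/2 = −1.
x_2 = ((−1) − 5)/2 = −3.
x_3 = ((−3) − 5)/2 = −4.
x_4 = ((−4) − 5)/2 = −9/2.

−9/2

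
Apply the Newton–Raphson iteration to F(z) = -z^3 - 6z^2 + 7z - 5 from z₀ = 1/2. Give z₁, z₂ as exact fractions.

z₁ = 13, z₂ = 5403/656

F'(z) = -3z^2 - 12z + 7.
F(1/2) = -25/8, F'(1/2) = 1/4, so z₁ = (1/2) - (-25/8)/(1/4) = 13.
F(13) = -3125, F'(13) = -656, so z₂ = 13 - (-3125)/(-656) = 5403/656.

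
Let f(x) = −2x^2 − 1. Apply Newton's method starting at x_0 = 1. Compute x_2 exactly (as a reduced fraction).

f'(x) = −4x.
f(1) = −3, f'(1) = −4, so x_1 = 1 − (−3)/(−4) = 1/4.
f(1/4) = −9/8, f'(1/4) = −1, so x_2 = (1/4) − (−9/8)/(−1) = −7/8.

−7/8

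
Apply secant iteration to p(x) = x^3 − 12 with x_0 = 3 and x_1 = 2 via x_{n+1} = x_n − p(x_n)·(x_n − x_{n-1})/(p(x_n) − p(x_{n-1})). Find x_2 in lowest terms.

42/19

p(3) = 15, p(2) = −4. x_2 = 2 − (−4)·(2 − 3)/((−4) − 15) = 42/19.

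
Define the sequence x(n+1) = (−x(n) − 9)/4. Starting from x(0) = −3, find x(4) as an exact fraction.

−231/128

x(1) = (−(−3) − 9)/4 = −3/2.
x(2) = (−(−3/2) − 9)/4 = −15/8.
x(3) = (−(−15/8) − 9)/4 = −57/32.
x(4) = (−(−57/32) − 9)/4 = −231/128.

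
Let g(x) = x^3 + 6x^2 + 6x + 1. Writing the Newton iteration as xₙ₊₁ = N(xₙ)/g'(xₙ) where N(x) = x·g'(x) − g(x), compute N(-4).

g'(x) = 3x^2 + 12x + 6.
N(x) = x·g'(x) − g(x) = x·(3x^2 + 12x + 6) − (x^3 + 6x^2 + 6x + 1) = 2x^3 + 6x^2 − 1.
N(-4) = −33.

−33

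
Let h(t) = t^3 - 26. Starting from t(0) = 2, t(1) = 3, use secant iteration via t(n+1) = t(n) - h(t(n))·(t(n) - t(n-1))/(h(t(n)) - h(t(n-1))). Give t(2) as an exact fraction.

56/19

h(2) = -18, h(3) = 1. t(2) = 3 - 1·(3 - 2)/(1 - (-18)) = 56/19.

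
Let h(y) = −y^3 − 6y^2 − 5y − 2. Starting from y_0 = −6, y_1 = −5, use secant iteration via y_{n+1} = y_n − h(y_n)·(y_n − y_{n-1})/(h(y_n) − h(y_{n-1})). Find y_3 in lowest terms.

h(−6) = 28, h(−5) = −2. y_2 = (−5) − (−2)·((−5) − (−6))/((−2) − 28) = −76/15.
h(−5) = −2, h(−76/15) = −2114/3375. y_3 = (−76/15) − (−2114/3375)·((−76/15) − (−5))/((−2114/3375) − (−2)) = −11815/2318.

−11815/2318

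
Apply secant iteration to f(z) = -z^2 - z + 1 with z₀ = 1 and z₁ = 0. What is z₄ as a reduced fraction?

8/13

f(1) = -1, f(0) = 1. z₂ = 0 - 1·(0 - 1)/(1 - (-1)) = 1/2.
f(0) = 1, f(1/2) = 1/4. z₃ = (1/2) - (1/4)·((1/2) - 0)/((1/4) - 1) = 2/3.
f(1/2) = 1/4, f(2/3) = -1/9. z₄ = (2/3) - (-1/9)·((2/3) - (1/2))/((-1/9) - (1/4)) = 8/13.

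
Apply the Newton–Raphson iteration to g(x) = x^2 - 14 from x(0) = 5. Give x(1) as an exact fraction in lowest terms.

g'(x) = 2x.
g(5) = 11, g'(5) = 10, so x(1) = 5 - 11/10 = 39/10.

39/10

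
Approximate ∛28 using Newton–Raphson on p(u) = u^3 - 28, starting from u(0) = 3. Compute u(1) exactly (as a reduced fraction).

p'(u) = 3u^2.
p(3) = -1, p'(3) = 27, so u(1) = 3 - (-1)/27 = 82/27.

82/27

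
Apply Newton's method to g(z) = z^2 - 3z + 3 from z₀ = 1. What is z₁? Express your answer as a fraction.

g'(z) = 2z - 3.
g(1) = 1, g'(1) = -1, so z₁ = 1 - 1/(-1) = 2.

2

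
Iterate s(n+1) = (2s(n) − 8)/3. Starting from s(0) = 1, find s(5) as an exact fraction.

s(1) = (2·1 − 8)/3 = −2.
s(2) = (2·(−2) − 8)/3 = −4.
s(3) = (2·(−4) − 8)/3 = −16/3.
s(4) = (2·(−16/3) − 8)/3 = −56/9.
s(5) = (2·(−56/9) − 8)/3 = −184/27.

−184/27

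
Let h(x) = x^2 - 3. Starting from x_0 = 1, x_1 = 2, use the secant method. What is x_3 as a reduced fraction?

h(1) = -2, h(2) = 1. x_2 = 2 - 1·(2 - 1)/(1 - (-2)) = 5/3.
h(2) = 1, h(5/3) = -2/9. x_3 = (5/3) - (-2/9)·((5/3) - 2)/((-2/9) - 1) = 19/11.

19/11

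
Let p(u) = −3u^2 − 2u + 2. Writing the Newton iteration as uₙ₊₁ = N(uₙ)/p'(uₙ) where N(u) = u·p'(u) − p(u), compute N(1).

p'(u) = −6u − 2.
N(u) = u·p'(u) − p(u) = u·(−6u − 2) − (−3u^2 − 2u + 2) = −3u^2 − 2.
N(1) = −5.

−5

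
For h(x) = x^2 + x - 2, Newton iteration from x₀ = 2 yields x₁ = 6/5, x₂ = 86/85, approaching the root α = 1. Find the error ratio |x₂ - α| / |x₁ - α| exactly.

1/17

x₁ - α = 6/5 - 1 = 1/5, so |x₁ - α| = 1/5.
x₂ - α = 86/85 - 1 = 1/85, so |x₂ - α| = 1/85.
Ratio = (1/85) / (1/5) = 1/17.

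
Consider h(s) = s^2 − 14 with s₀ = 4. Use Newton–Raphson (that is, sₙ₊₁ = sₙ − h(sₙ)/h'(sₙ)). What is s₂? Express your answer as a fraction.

449/120

h'(s) = 2s.
h(4) = 2, h'(4) = 8, so s₁ = 4 − 2/8 = 15/4.
h(15/4) = 1/16, h'(15/4) = 15/2, so s₂ = (15/4) − (1/16)/(15/2) = 449/120.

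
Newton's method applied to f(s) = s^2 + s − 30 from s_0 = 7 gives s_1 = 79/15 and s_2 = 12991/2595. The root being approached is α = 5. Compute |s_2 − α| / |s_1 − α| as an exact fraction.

4/173

s_1 − α = 79/15 − 5 = 4/15, so |s_1 − α| = 4/15.
s_2 − α = 12991/2595 − 5 = 16/2595, so |s_2 − α| = 16/2595.
Ratio = (16/2595) / (4/15) = 4/173.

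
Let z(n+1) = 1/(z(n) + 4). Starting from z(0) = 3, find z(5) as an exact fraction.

521/2207

z(1) = 1/(3 + 4) = 1/7.
z(2) = 1/(1/7 + 4) = 7/29.
z(3) = 1/(7/29 + 4) = 29/123.
z(4) = 1/(29/123 + 4) = 123/521.
z(5) = 1/(123/521 + 4) = 521/2207.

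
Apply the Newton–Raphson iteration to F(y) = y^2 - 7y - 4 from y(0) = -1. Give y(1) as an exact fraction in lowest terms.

F'(y) = 2y - 7.
F(-1) = 4, F'(-1) = -9, so y(1) = (-1) - 4/(-9) = -5/9.

-5/9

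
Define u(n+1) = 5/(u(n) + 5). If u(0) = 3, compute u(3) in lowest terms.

u(1) = 5/(3 + 5) = 5/8.
u(2) = 5/(5/8 + 5) = 8/9.
u(3) = 5/(8/9 + 5) = 45/53.

45/53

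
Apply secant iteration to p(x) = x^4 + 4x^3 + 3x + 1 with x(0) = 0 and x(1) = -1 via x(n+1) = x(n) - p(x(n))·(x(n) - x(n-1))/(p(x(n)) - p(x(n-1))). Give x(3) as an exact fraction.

-341/1421

p(0) = 1, p(-1) = -5. x(2) = (-1) - (-5)·((-1) - 0)/((-5) - 1) = -1/6.
p(-1) = -5, p(-1/6) = 625/1296. x(3) = (-1/6) - (625/1296)·((-1/6) - (-1))/((625/1296) - (-5)) = -341/1421.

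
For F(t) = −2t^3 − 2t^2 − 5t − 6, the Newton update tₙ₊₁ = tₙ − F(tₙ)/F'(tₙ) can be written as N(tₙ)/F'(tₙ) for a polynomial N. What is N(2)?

−34

F'(t) = −6t^2 − 4t − 5.
N(t) = t·F'(t) − F(t) = t·(−6t^2 − 4t − 5) − (−2t^3 − 2t^2 − 5t − 6) = −4t^3 − 2t^2 + 6.
N(2) = −34.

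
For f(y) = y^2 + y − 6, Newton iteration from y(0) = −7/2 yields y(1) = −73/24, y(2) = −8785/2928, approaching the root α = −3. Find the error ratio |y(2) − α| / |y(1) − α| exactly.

1/122

y(1) − α = −73/24 − (−3) = −73/24 + 3 = −1/24, so |y(1) − α| = 1/24.
y(2) − α = −8785/2928 − (−3) = −8785/2928 + 3 = −1/2928, so |y(2) − α| = 1/2928.
Ratio = (1/2928) / (1/24) = 1/122.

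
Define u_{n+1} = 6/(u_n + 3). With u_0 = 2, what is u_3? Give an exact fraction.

42/31

u_1 = 6/(2 + 3) = 6/5.
u_2 = 6/(6/5 + 3) = 10/7.
u_3 = 6/(10/7 + 3) = 42/31.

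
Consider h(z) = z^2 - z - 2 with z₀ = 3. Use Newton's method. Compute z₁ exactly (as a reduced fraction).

h'(z) = 2z - 1.
h(3) = 4, h'(3) = 5, so z₁ = 3 - 4/5 = 11/5.

11/5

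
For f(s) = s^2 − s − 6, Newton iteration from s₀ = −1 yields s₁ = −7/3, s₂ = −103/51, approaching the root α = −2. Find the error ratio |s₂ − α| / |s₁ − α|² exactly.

3/17

s₁ − α = −7/3 − (−2) = −7/3 + 2 = −1/3, so |s₁ − α| = 1/3.
s₂ − α = −103/51 − (−2) = −103/51 + 2 = −1/51, so |s₂ − α| = 1/51.
|s₁ − α|² = 1/9.
Ratio = (1/51) / (1/9) = 3/17.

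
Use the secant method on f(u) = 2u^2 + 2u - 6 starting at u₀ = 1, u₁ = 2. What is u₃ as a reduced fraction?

22/17

f(1) = -2, f(2) = 6. u₂ = 2 - 6·(2 - 1)/(6 - (-2)) = 5/4.
f(2) = 6, f(5/4) = -3/8. u₃ = (5/4) - (-3/8)·((5/4) - 2)/((-3/8) - 6) = 22/17.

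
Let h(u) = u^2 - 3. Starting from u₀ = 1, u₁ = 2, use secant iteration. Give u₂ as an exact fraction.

5/3

h(1) = -2, h(2) = 1. u₂ = 2 - 1·(2 - 1)/(1 - (-2)) = 5/3.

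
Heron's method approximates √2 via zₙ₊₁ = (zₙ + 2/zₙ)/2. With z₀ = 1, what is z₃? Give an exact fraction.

z₁ = (1 + 2/1)/2 = 3/2.
z₂ = (3/2 + 2/(3/2))/2 = 17/12.
z₃ = (17/12 + 2/(17/12))/2 = 577/408.

577/408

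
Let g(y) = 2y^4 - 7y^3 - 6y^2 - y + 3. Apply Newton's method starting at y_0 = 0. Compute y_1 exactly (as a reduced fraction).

3

g'(y) = 8y^3 - 21y^2 - 12y - 1.
g(0) = 3, g'(0) = -1, so y_1 = 0 - 3/(-1) = 3.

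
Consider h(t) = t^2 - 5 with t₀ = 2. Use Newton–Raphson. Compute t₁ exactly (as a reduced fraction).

9/4

h'(t) = 2t.
h(2) = -1, h'(2) = 4, so t₁ = 2 - (-1)/4 = 9/4.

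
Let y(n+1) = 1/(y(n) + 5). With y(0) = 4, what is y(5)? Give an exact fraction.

y(1) = 1/(4 + 5) = 1/9.
y(2) = 1/(1/9 + 5) = 9/46.
y(3) = 1/(9/46 + 5) = 46/239.
y(4) = 1/(46/239 + 5) = 239/1241.
y(5) = 1/(239/1241 + 5) = 1241/6444.

1241/6444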